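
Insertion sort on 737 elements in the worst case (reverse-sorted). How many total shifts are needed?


In the worst case (reverse-sorted), each element shifts past all previous:
  Element 1: 1 shifts
  Element 2: 2 shifts
  Element 3: 3 shifts
  Element 4: 4 shifts
  Element 5: 5 shifts
  ...
  Element 736: 736 shifts
Total = 1 + 2 + ... + 736
= 737*(737-1)/2 = 271216


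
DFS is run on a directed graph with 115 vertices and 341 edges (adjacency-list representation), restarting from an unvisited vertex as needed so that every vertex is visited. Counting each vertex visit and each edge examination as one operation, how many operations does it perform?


A full DFS traversal processes each vertex exactly once (push/pop on stack).
Each directed edge is examined once.
V = 115, E = 341
V + E = 456


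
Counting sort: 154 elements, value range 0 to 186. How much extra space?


n = 154 (output array)
k = 187 (count array for 187 distinct values)
Extra space = 154 + 187 = 341


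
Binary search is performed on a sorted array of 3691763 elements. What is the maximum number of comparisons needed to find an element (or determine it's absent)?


Binary search halves the search space each comparison:
  Step 1: search space = 3691763 -> 1845881
  Step 2: search space = 1845881 -> 922940
  Step 3: search space = 922940 -> 461470
  Step 4: search space = 461470 -> 230735
  Step 5: search space = 230735 -> 115367
  Step 6: search space = 115367 -> 57683
  Step 7: search space = 57683 -> 28841
  Step 8: search space = 28841 -> 14420
  Step 9: search space = 14420 -> 7210
  Step 10: search space = 7210 -> 3605
  Step 11: search space = 3605 -> 1802
  Step 12: search space = 1802 -> 901
  Step 13: search space = 901 -> 450
  Step 14: search space = 450 -> 225
  Step 15: search space = 225 -> 112
  Step 16: search space = 112 -> 56
  Step 17: search space = 56 -> 28
  Step 18: search space = 28 -> 14
  Step 19: search space = 14 -> 7
  Step 20: search space = 7 -> 3
  Step 21: search space = 3 -> 1
  Step 22: search space = 1 (final check)
Maximum comparisons = floor(log2(3691763)) + 1 = 21 + 1 = 22


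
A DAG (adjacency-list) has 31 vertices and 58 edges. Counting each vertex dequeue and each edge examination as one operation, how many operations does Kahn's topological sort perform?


V = 31 (vertex processing)
E = 58 (edge processing)
V + E = 31 + 58 = 89


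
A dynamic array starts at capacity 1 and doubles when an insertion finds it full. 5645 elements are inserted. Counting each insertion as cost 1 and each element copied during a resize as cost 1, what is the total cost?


n = 5645
Insertion costs: 5645
Resizes copy 1, 2, 4, ... up to the largest power of 2 that is <= n-1 = 5644, i.e. 4096.
Copy costs = 1 + 2 + 4 + 8 + 16 + 32 + 64 + 128 + 256 + 512 + 1024 + 2048 + 4096 = 8191
Total = 5645 + 8191 = 13836


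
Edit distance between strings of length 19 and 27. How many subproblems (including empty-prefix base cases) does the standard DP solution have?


The table includes base cases (empty prefixes).
Rows: (m+1) = 20
Columns: (n+1) = 28
Total = 20 * 28 = 560


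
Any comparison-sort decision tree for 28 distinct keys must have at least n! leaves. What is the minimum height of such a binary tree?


A binary decision tree of height h has at most 2^h leaves and needs at least n! of them, so h >= ceil(log2(n!)).
Compute 28! as a running product:
  x2 = 2, x3 = 6, x4 = 24, x5 = 120
  x6 = 720, x7 = 5040, x8 = 40320, x9 = 362880
  x10 = 3628800, x11 = 39916800, x12 = 479001600, x13 = 6227020800
  x14 = 87178291200, x15 = 1307674368000, x16 = 20922789888000, x17 = 355687428096000
  x18 = 6402373705728000, x19 = 121645100408832000, x20 = 2432902008176640000, x21 = 51090942171709440000
  x22 = 1124000727777607680000, x23 = 25852016738884976640000, x24 = 620448401733239439360000, x25 = 15511210043330985984000000
  x26 = 403291461126605635584000000, x27 = 10888869450418352160768000000, x28 = 304888344611713860501504000000
28! = 304888344611713860501504000000
Bracket between powers of 2:
  2^97 = 158456325028528675187087900672 < 304888344611713860501504000000 <= 316912650057057350374175801344 = 2^98
So ceil(log2(28!)) = 98


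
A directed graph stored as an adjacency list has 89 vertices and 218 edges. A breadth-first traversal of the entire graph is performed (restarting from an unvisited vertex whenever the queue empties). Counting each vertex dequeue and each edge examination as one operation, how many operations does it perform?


A full BFS traversal dequeues each vertex once and examines each edge once.
Vertex visits: 89
Edge visits: 218
V + E = 89 + 218 = 307


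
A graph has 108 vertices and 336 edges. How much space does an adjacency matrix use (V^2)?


Adjacency matrix: V x V grid of entries
Space = V^2 = 108^2 = 108 * 108 = 11664


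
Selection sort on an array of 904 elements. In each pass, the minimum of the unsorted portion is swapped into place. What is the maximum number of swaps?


Selection sort performs one swap per pass:
  Pass 1: find min in positions 0 to 903, swap with position 0
  Pass 2: find min in positions 1 to 903, swap with position 1
  Pass 3: find min in positions 2 to 903, swap with position 2
  Pass 4: find min in positions 3 to 903, swap with position 3
  Pass 5: find min in positions 4 to 903, swap with position 4
  ... (898 more passes)
Total passes (and swaps) = n - 1 = 904 - 1 = 903


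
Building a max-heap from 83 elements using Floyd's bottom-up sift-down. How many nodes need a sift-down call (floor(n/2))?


In a heap of 83 elements (0-indexed array):
  Last element index: 82
  Parent of last element: floor((82 - 1) / 2) = 40
  Internal nodes: indices 0 to 40
  Count = floor(83/2) = 41


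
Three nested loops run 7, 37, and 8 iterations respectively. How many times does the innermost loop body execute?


Loop 1 (outermost): 7 iterations
Loop 2 (middle): 37 iterations per outer
Loop 3 (innermost): 8 iterations per middle
Total = 7 * 37 * 8 = 2072


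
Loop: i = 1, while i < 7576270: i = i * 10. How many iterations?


i multiplies by 10 each step:
i = 1 -> 10 -> 100 -> 1000 -> 10000 -> 100000 -> 1000000 -> 10000000 (stop)
Iterations = ceil(log_10(7576270)) = 7


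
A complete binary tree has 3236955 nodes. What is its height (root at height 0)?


In a complete binary tree, level k holds nodes 2^k .. 2^(k+1)-1 (1-indexed).
Height = floor(log2(n)) = floor(log2(3236955)) = 21
Check: 2^21 = 2097152 <= 3236955 < 4194304 = 2^22


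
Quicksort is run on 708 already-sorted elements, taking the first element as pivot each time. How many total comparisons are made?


Sum of comparisons per partition:
707 + 706 + ... + 1 + 0
= 708 * (708 - 1) / 2
= 708 * 707 / 2
= 250278


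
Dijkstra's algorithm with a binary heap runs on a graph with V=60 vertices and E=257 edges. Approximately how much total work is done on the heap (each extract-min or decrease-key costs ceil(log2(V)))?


Dijkstra with a binary heap: each vertex is extracted once, each edge may relax once.
Each heap operation costs O(log V).
V + E = 60 + 257 = 317
ceil(log2(60)) = 6 (since 2^5 = 32 < 60 <= 64 = 2^6)
Total heap work = (V+E) * ceil(log2(V)) = 317 * 6 = 1902


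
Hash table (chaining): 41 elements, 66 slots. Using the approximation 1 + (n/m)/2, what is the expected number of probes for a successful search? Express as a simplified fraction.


Computing expected probes:
alpha = 41/66
= 1 + alpha/2
= 1 + 41/(2*66)
= (2*66 + 41) / (2*66)
= 173/132


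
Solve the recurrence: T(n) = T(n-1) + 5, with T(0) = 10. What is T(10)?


Unrolling the recurrence:
T(10) = T(9) + 5
       = T(8) + 5 + 5
       = T(7) + 5*3
       ...
       = T(0) + 5*10
       = 10 + 50 = 60


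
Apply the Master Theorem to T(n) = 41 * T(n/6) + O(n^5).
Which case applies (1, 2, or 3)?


The Master Theorem: T(n) = a*T(n/b) + O(n^c)
  a = 41, b = 6, c = 5
log_b(a) = log_6(41) ~ 2.073
Compare b^c with a: 6^5 = 7776 > 41, so c > log_b(a).
Since c > log_b(a), Case 3 applies.
T(n) = O(n^5)
Master Theorem case = 3


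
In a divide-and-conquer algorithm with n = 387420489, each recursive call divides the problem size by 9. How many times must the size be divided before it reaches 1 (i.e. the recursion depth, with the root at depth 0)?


Number of divisions = log_9(387420489)
Sizes: 387420489 -> 43046721 -> 4782969 -> 531441 -> 59049 -> 6561 -> 729 -> 81 -> 9 -> 1 (9 divisions)
Recursion depth = 9


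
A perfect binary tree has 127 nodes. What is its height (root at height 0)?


For a perfect binary tree of height h: n = 2^(h+1) - 1, so h = log2(n+1) - 1.
  n + 1 = 128 = 2^7
  log2(128) = 7
  height = 7 - 1 = 6


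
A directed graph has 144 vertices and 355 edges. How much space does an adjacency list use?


Adjacency list: one list head per vertex + one entry per edge
Vertex heads: 144
Edge entries: 355
Total = 144 + 355 = 499


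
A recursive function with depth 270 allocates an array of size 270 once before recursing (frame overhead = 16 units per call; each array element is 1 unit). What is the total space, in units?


Array allocation: 270 units (allocated once)
Stack frames: 270 deep * 16 per frame = 4320 units
Total = 270 + 4320 = 4590


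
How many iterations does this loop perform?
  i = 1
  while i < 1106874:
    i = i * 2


The loop variable doubles each iteration:
i = 1 -> 2 -> 4 -> 8 -> 16 -> 32 -> 64 -> 128 -> 256 -> 512 -> 1024 -> 2048 -> 4096 -> 8192 -> 16384 -> 32768 -> 65536 -> 131072 -> 262144 -> 524288 -> 1048576 -> 2097152 (stop, 2097152 >= 1106874)
Number of doublings = ceil(log2(1106874)) = 21


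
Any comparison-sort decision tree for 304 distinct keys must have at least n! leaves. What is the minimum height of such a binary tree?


A binary decision tree of height h has at most 2^h leaves and needs at least n! of them, so h >= ceil(log2(n!)).
304! is far too large to multiply out, so use Stirling's series:
  ln(n!) ~ n ln n - n + (1/2) ln(2 pi n) + 1/(12n)  (error below 1/(360 n^3), negligible here)
  ln(304) = 5.7170277
  n ln n = 304 * 5.7170277 = 1737.9764
  (1/2) ln(2 pi * 304) = (1/2) ln(1910.0883) = 3.7775
  1/(12*304) = 0.0003
  ln(304!) ~ 1737.9764 - 304 + 3.7775 + 0.0003 = 1437.7542
Convert to base 2: log2(304!) = 1437.7542 / ln 2 = 1437.7542 / 0.69314718 = 2074.2409
ceil(2074.2409) = 2075


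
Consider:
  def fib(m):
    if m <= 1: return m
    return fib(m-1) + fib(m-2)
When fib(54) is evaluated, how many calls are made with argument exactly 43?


Let N(m) = number of times fib(m) is called while evaluating fib(54).
N(54) = 1 (the initial call).
N(53) = 1 (only fib(54) calls it).
For 1 <= m <= 52: fib(m) is called by fib(m+1) and fib(m+2), so
  N(m) = N(m+1) + N(m+2).
fib(0) is called only by fib(2), so N(0) = N(2).
Walk down from m=54:
  N(54)=1, N(53)=1, N(52)=2, N(51)=3, N(50)=5, N(49)=8, N(48)=13, N(47)=21, N(46)=34, N(45)=55, N(44)=89, N(43)=144
N(43) = 144


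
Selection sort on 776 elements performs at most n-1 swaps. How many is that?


Each of the 775 passes places one element in its final position.
Pass 1: swap minimum into position 0
Pass 2: swap minimum of remaining into position 1
...
Pass 775: last two elements, one swap
Maximum swaps = 776 - 1 = 775


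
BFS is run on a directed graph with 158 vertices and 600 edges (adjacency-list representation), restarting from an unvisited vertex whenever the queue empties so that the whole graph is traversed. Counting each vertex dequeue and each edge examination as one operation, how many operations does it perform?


A full BFS traversal dequeues each vertex exactly once and examines each directed edge exactly once.
V = 158 (vertex processing cost)
E = 600 (edge examination cost)
Total operations proportional to V + E = 158 + 600 = 758


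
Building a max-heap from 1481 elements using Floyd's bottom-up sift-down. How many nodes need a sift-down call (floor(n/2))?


In a heap of 1481 elements (0-indexed array):
  Last element index: 1480
  Parent of last element: floor((1480 - 1) / 2) = 739
  Internal nodes: indices 0 to 739
  Count = floor(1481/2) = 740


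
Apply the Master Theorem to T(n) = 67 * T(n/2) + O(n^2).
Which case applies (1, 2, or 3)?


The Master Theorem: T(n) = a*T(n/b) + O(n^c)
  a = 67, b = 2, c = 2
log_b(a) = log_2(67) ~ 6.066
Compare b^c with a: 2^2 = 4 < 67, so c < log_b(a).
Since c < log_b(a), Case 1 applies.
T(n) = O(n^(log_2 67)) ~ O(n^6.066)
Master Theorem case = 1


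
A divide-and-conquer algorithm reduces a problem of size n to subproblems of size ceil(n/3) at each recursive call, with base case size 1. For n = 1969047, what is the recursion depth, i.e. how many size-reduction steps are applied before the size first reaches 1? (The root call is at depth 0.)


Each step divides the size by 3 (rounding up); after k steps the size is ceil(n/3^k), which equals 1 exactly when 3^k >= n.
So the depth is the smallest k with 3^k >= 1969047, i.e. ceil(log_3(1969047)).
3^13 = 1594323 < 1969047 <= 4782969 = 3^14
Recursion depth = 14


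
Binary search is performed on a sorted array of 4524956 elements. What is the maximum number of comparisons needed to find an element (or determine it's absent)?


Binary search halves the search space each comparison:
  Step 1: search space = 4524956 -> 2262478
  Step 2: search space = 2262478 -> 1131239
  Step 3: search space = 1131239 -> 565619
  Step 4: search space = 565619 -> 282809
  Step 5: search space = 282809 -> 141404
  Step 6: search space = 141404 -> 70702
  Step 7: search space = 70702 -> 35351
  Step 8: search space = 35351 -> 17675
  Step 9: search space = 17675 -> 8837
  Step 10: search space = 8837 -> 4418
  Step 11: search space = 4418 -> 2209
  Step 12: search space = 2209 -> 1104
  Step 13: search space = 1104 -> 552
  Step 14: search space = 552 -> 276
  Step 15: search space = 276 -> 138
  Step 16: search space = 138 -> 69
  Step 17: search space = 69 -> 34
  Step 18: search space = 34 -> 17
  Step 19: search space = 17 -> 8
  Step 20: search space = 8 -> 4
  Step 21: search space = 4 -> 2
  Step 22: search space = 2 -> 1
  Step 23: search space = 1 (final check)
Maximum comparisons = floor(log2(4524956)) + 1 = 22 + 1 = 23


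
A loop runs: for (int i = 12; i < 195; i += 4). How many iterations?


Loop starts at i = 12, increments by 4, stops when i >= 195.
Number of iterations = ceil((195 - 12) / 4)
= ceil(183 / 4)
= 46


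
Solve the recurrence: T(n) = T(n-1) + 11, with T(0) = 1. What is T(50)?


Unrolling the recurrence:
T(50) = T(49) + 11
       = T(48) + 11 + 11
       = T(47) + 11*3
       ...
       = T(0) + 11*50
       = 1 + 550 = 551


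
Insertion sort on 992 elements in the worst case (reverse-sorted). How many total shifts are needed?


In the worst case (reverse-sorted), each element shifts past all previous:
  Element 1: 1 shifts
  Element 2: 2 shifts
  Element 3: 3 shifts
  Element 4: 4 shifts
  Element 5: 5 shifts
  ...
  Element 991: 991 shifts
Total = 1 + 2 + ... + 991
= 992*(992-1)/2 = 491536


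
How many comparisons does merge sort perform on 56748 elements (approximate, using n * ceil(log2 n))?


Recursion depth: ceil(log2(56748)) = 16
Each recursion level merges n = 56748 elements
Total = 56748 * 16 = 907968


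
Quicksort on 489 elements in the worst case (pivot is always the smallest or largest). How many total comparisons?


In the worst case, each partition step picks the worst pivot:
  Partition 1: 488 comparisons (n-1 elements to compare)
  Partition 2: 487 comparisons
  Partition 3: 486 comparisons
  Partition 4: 485 comparisons
  Partition 5: 484 comparisons
  ...
  Last partition: 0 comparisons
Total = (n-1) + (n-2) + ... + 1 + 0 = n*(n-1)/2
= 489*488/2 = 119316


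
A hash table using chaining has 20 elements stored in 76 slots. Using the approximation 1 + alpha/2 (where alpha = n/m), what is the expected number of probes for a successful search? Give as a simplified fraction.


Load factor alpha = n/m = 20/76
Expected probes = 1 + alpha/2 = 1 + 20/(2*76)
= 1 + 20/152
= 152/152 + 20/152
= 172/152
Simplify: 43/38


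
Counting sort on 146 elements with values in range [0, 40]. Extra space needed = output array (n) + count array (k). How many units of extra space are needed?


Output array size: 146 (to store sorted result)
Count array size: 41 (one slot per possible value, range 0 to 40)
Total extra space = 146 + 41 = 187


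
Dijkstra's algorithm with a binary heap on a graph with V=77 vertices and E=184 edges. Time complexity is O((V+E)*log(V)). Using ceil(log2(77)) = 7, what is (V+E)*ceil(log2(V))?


Dijkstra with a binary heap: each vertex is extracted once, each edge may relax once.
Each heap operation costs O(log V).
V + E = 77 + 184 = 261
ceil(log2(77)) = 7 (since 2^6 = 64 < 77 <= 128 = 2^7)
Total heap work = (V+E) * ceil(log2(V)) = 261 * 7 = 1827


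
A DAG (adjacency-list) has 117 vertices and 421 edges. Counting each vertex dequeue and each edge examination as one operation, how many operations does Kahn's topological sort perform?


V = 117 (vertex processing)
E = 421 (edge processing)
V + E = 117 + 421 = 538


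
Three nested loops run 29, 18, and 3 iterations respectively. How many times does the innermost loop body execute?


Loop 1 (outermost): 29 iterations
Loop 2 (middle): 18 iterations per outer
Loop 3 (innermost): 3 iterations per middle
Total = 29 * 18 * 3 = 1566


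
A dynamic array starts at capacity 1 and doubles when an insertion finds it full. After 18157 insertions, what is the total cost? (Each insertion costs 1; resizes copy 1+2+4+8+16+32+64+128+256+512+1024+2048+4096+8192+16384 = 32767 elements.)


Insertion cost: 18157 (one per element)
Resizes occur just before inserting elements 2, 3, 5, 9, ...
Elements copied at each resize: 1 + 2 + 4 + 8 + 16 + 32 + 64 + 128 + 256 + 512 + 1024 + 2048 + 4096 + 8192 + 16384
Sum of copies = 32767 (geometric series: 2^k - 1)
Total = 18157 + 32767 = 50924


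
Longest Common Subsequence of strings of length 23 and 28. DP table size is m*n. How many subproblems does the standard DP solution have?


DP table indexed by positions in both strings.
First string: 23 positions
Second string: 28 positions
Total = 23 * 28 = 644


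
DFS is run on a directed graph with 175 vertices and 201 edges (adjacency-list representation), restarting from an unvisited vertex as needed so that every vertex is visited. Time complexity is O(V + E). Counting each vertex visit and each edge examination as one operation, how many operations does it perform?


A full DFS traversal processes each vertex exactly once (push/pop on stack).
Each directed edge is examined once.
V = 175, E = 201
V + E = 376


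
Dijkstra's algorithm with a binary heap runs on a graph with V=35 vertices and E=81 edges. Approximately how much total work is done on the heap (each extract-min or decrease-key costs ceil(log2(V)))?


Dijkstra with a binary heap: each vertex is extracted once, each edge may relax once.
Each heap operation costs O(log V).
V + E = 35 + 81 = 116
ceil(log2(35)) = 6 (since 2^5 = 32 < 35 <= 64 = 2^6)
Total heap work = (V+E) * ceil(log2(V)) = 116 * 6 = 696


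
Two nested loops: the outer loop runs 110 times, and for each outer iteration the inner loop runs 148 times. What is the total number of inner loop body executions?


Outer loop: 110 iterations
Inner loop: 148 iterations per outer iteration
Total = 110 * 148 = 16280


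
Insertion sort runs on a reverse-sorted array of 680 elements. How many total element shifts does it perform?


Sum of shifts = 1 + 2 + 3 + ... + 679
= 680 * 679 / 2
= 461720 / 2
= 230860


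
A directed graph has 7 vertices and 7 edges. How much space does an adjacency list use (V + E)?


Adjacency list: one list head per vertex + one entry per edge
Vertex heads: 7
Edge entries: 7
Total = 7 + 7 = 14


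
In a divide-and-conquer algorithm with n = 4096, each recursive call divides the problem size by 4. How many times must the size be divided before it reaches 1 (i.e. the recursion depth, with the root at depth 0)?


Number of divisions = log_4(4096)
Sizes: 4096 -> 1024 -> 256 -> 64 -> 16 -> 4 -> 1 (6 divisions)
Recursion depth = 6


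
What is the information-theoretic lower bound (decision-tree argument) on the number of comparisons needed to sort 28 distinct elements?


A binary decision tree of height h has at most 2^h leaves and needs at least n! of them, so h >= ceil(log2(n!)).
Compute 28! as a running product:
  x2 = 2, x3 = 6, x4 = 24, x5 = 120
  x6 = 720, x7 = 5040, x8 = 40320, x9 = 362880
  x10 = 3628800, x11 = 39916800, x12 = 479001600, x13 = 6227020800
  x14 = 87178291200, x15 = 1307674368000, x16 = 20922789888000, x17 = 355687428096000
  x18 = 6402373705728000, x19 = 121645100408832000, x20 = 2432902008176640000, x21 = 51090942171709440000
  x22 = 1124000727777607680000, x23 = 25852016738884976640000, x24 = 620448401733239439360000, x25 = 15511210043330985984000000
  x26 = 403291461126605635584000000, x27 = 10888869450418352160768000000, x28 = 304888344611713860501504000000
28! = 304888344611713860501504000000
Bracket between powers of 2:
  2^97 = 158456325028528675187087900672 < 304888344611713860501504000000 <= 316912650057057350374175801344 = 2^98
So ceil(log2(28!)) = 98


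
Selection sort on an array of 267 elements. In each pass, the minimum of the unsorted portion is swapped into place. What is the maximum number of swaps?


Selection sort performs one swap per pass:
  Pass 1: find min in positions 0 to 266, swap with position 0
  Pass 2: find min in positions 1 to 266, swap with position 1
  Pass 3: find min in positions 2 to 266, swap with position 2
  Pass 4: find min in positions 3 to 266, swap with position 3
  Pass 5: find min in positions 4 to 266, swap with position 4
  ... (261 more passes)
Total passes (and swaps) = n - 1 = 267 - 1 = 266


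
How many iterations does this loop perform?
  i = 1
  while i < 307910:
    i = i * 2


The loop variable doubles each iteration:
i = 1 -> 2 -> 4 -> 8 -> 16 -> 32 -> 64 -> 128 -> 256 -> 512 -> 1024 -> 2048 -> 4096 -> 8192 -> 16384 -> 32768 -> 65536 -> 131072 -> 262144 -> 524288 (stop, 524288 >= 307910)
Number of doublings = ceil(log2(307910)) = 19


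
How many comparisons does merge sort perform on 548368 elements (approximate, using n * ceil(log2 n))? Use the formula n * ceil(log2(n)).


Recursion depth: ceil(log2(548368)) = 20
Each recursion level merges n = 548368 elements
Total = 548368 * 20 = 10967360


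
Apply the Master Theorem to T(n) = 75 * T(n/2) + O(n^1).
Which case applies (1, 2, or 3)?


The Master Theorem: T(n) = a*T(n/b) + O(n^c)
  a = 75, b = 2, c = 1
log_b(a) = log_2(75) ~ 6.229
Compare b^c with a: 2^1 = 2 < 75, so c < log_b(a).
Since c < log_b(a), Case 1 applies.
T(n) = O(n^(log_2 75)) ~ O(n^6.229)
Master Theorem case = 1


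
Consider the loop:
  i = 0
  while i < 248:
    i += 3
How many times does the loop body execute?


Starting at i = 0, each iteration adds 3.
Iterations until i >= 248:
  Iteration 1: i = 0 -> i = 3
  Iteration 2: i = 3 -> i = 6
  Iteration 3: i = 6 -> i = 9
  Iteration 4: i = 9 -> i = 12
  Iteration 5: i = 12 -> i = 15
  Iteration 6: i = 15 -> i = 18
  Iteration 7: i = 18 -> i = 21
  Iteration 8: i = 21 -> i = 24
  ... continuing ...
Total iterations = ceil(248/3) = 83


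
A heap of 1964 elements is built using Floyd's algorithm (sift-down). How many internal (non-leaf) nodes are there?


Leaf nodes occupy roughly half the array.
Sift-down is called for each internal node, starting from the last one.
Internal nodes = floor(n/2) = floor(1964/2) = 982


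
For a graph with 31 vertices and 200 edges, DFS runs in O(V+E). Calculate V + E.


A full DFS traversal visits each vertex once and examines each edge once.
V = 31
E = 200
Sum = 31 + 200 = 231


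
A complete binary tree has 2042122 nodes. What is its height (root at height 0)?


In a complete binary tree, level k holds nodes 2^k .. 2^(k+1)-1 (1-indexed).
Height = floor(log2(n)) = floor(log2(2042122)) = 20
Check: 2^20 = 1048576 <= 2042122 < 2097152 = 2^21


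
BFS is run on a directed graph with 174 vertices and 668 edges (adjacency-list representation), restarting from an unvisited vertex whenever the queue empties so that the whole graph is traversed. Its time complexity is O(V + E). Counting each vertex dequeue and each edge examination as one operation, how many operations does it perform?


A full BFS traversal dequeues each vertex exactly once and examines each directed edge exactly once.
V = 174 (vertex processing cost)
E = 668 (edge examination cost)
Total operations proportional to V + E = 174 + 668 = 842


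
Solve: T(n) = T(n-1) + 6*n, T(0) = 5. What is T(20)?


Expanding the recurrence:
T(20) = T(19) + 6*20
       = T(18) + 6*19 + 6*20
       ...
       = T(0) + 6*(1 + 2 + ... + 20)
       = 5 + 6 * 20*21/2
       = 5 + 6 * 210
       = 5 + 1260 = 1265


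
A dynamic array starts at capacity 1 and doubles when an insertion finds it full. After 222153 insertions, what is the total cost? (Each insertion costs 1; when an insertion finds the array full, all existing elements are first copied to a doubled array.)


Insertion cost: 222153 (one per element)
Resizes occur just before inserting elements 2, 3, 5, 9, ...
Elements copied at each resize: 1 + 2 + 4 + 8 + 16 + 32 + 64 + 128 + 256 + 512 + 1024 + 2048 + 4096 + 8192 + 16384 + 32768 + 65536 + 131072
Sum of copies = 262143 (geometric series: 2^k - 1)
Total = 222153 + 262143 = 484296


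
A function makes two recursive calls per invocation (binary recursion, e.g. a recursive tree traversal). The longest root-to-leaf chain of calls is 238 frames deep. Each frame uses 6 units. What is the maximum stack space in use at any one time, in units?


Binary recursion: the two calls run one after the other, so only one root-to-leaf chain of frames is on the stack at a time.
Maximum depth (longest chain) = 238 frames
Each frame = 6 units
Max stack space = 238 * 6 = 1428


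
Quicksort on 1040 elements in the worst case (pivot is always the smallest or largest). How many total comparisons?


In the worst case, each partition step picks the worst pivot:
  Partition 1: 1039 comparisons (n-1 elements to compare)
  Partition 2: 1038 comparisons
  Partition 3: 1037 comparisons
  Partition 4: 1036 comparisons
  Partition 5: 1035 comparisons
  ...
  Last partition: 0 comparisons
Total = (n-1) + (n-2) + ... + 1 + 0 = n*(n-1)/2
= 1040*1039/2 = 540280


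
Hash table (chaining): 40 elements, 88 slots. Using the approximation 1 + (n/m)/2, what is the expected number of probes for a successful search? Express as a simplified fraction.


Computing expected probes:
alpha = 40/88
= 1 + alpha/2
= 1 + 40/(2*88)
= (2*88 + 40) / (2*88)
= 216/176 = 27/22


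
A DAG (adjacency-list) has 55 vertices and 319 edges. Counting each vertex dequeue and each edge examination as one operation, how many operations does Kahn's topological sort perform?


V = 55 (vertex processing)
E = 319 (edge processing)
V + E = 55 + 319 = 374


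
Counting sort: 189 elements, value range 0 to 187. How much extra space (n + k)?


n = 189 (output array)
k = 188 (count array for 188 distinct values)
Extra space = 189 + 188 = 377


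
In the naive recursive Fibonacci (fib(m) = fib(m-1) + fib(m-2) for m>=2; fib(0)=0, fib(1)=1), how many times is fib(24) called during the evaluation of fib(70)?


Let N(m) = number of times fib(m) is called while evaluating fib(70).
N(70) = 1 (the initial call).
N(69) = 1 (only fib(70) calls it).
For 1 <= m <= 68: fib(m) is called by fib(m+1) and fib(m+2), so
  N(m) = N(m+1) + N(m+2).
fib(0) is called only by fib(2), so N(0) = N(2).
Walk down from m=70:
  N(70)=1, N(69)=1, N(68)=2, N(67)=3, N(66)=5, N(65)=8, N(64)=13, N(63)=21, N(62)=34, N(61)=55, N(60)=89, N(59)=144, N(58)=233, N(57)=377, N(56)=610, N(55)=987, N(54)=1597, N(53)=2584, N(52)=4181, N(51)=6765, N(50)=10946, N(49)=17711, N(48)=28657, N(47)=46368, N(46)=75025, N(45)=121393, N(44)=196418, N(43)=317811, N(42)=514229, N(41)=832040, N(40)=1346269, N(39)=2178309, N(38)=3524578, N(37)=5702887, N(36)=9227465, N(35)=14930352, N(34)=24157817, N(33)=39088169, N(32)=63245986, N(31)=102334155, N(30)=165580141, N(29)=267914296, N(28)=433494437, N(27)=701408733, N(26)=1134903170, N(25)=1836311903, N(24)=2971215073
N(24) = 2971215073


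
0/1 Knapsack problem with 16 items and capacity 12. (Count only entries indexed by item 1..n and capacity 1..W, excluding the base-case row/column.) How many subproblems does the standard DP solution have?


The DP table is indexed by (item, capacity).
Rows: 16 items
Columns: 12 capacity values (1 to W)
Total subproblems = 16 * 12 = 192


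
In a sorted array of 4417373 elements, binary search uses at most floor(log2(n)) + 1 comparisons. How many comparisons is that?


Halving sequence: 4417373 -> 2208686 -> 1104343 -> 552171 -> 276085 -> 138042 -> 69021 -> 34510 -> 17255 -> 8627 -> 4313 -> 2156 -> 1078 -> 539 -> 269 -> 134 -> 67 -> 33 -> 16 -> 8 -> 4 -> 2 -> 1
Number of halvings = 22
Max comparisons = 22 + 1 = 23


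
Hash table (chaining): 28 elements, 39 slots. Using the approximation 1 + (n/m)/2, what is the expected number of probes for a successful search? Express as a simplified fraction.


Computing expected probes:
alpha = 28/39
= 1 + alpha/2
= 1 + 28/(2*39)
= (2*39 + 28) / (2*39)
= 106/78 = 53/39


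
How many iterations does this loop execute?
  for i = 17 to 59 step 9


The loop variable i takes values starting at 17 and increments by 9 each iteration.
Sequence: i = 17, 26, 35, 44, 53
The upper bound 59 is inclusive, so the count is floor((last - first) / step) + 1:
floor((59 - 17) / 9) + 1 = floor(42/9) + 1 = 4 + 1 = 5


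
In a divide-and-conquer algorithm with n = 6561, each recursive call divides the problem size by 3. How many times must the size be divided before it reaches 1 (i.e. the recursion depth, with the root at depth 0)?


Number of divisions = log_3(6561)
Sizes: 6561 -> 2187 -> 729 -> 243 -> 81 -> 27 -> 9 -> 3 -> 1 (8 divisions)
Recursion depth = 8


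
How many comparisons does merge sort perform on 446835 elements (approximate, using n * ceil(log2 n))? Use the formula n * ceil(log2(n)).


Recursion depth: ceil(log2(446835)) = 19
Each recursion level merges n = 446835 elements
Total = 446835 * 19 = 8489865


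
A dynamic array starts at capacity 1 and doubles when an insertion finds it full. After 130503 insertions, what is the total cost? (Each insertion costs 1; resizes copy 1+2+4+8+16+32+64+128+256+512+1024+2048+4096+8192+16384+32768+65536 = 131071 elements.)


Insertion cost: 130503 (one per element)
Resizes occur just before inserting elements 2, 3, 5, 9, ...
Elements copied at each resize: 1 + 2 + 4 + 8 + 16 + 32 + 64 + 128 + 256 + 512 + 1024 + 2048 + 4096 + 8192 + 16384 + 32768 + 65536
Sum of copies = 131071 (geometric series: 2^k - 1)
Total = 130503 + 131071 = 261574


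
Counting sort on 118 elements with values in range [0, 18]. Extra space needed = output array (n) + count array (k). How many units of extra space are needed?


Output array size: 118 (to store sorted result)
Count array size: 19 (one slot per possible value, range 0 to 18)
Total extra space = 118 + 19 = 137


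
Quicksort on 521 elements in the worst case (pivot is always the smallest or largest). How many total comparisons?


In the worst case, each partition step picks the worst pivot:
  Partition 1: 520 comparisons (n-1 elements to compare)
  Partition 2: 519 comparisons
  Partition 3: 518 comparisons
  Partition 4: 517 comparisons
  Partition 5: 516 comparisons
  ...
  Last partition: 0 comparisons
Total = (n-1) + (n-2) + ... + 1 + 0 = n*(n-1)/2
= 521*520/2 = 135460


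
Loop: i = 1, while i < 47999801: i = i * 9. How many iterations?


i multiplies by 9 each step:
i = 1 -> 9 -> 81 -> 729 -> 6561 -> 59049 -> 531441 -> 4782969 -> 43046721 -> 387420489 (stop)
Iterations = ceil(log_9(47999801)) = 9


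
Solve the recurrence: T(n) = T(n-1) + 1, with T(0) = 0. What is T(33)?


Unrolling the recurrence:
T(33) = T(32) + 1
       = T(31) + 1 + 1
       = T(30) + 1*3
       ...
       = T(0) + 1*33
       = 0 + 33 = 33


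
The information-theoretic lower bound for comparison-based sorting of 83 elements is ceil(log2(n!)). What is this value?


A binary decision tree of height h has at most 2^h leaves and needs at least n! of them, so h >= ceil(log2(n!)).
83! is far too large to multiply out, so use Stirling's series:
  ln(n!) ~ n ln n - n + (1/2) ln(2 pi n) + 1/(12n)  (error below 1/(360 n^3), negligible here)
  ln(83) = 4.4188406
  n ln n = 83 * 4.4188406 = 366.7638
  (1/2) ln(2 pi * 83) = (1/2) ln(521.5044) = 3.1284
  1/(12*83) = 0.0010
  ln(83!) ~ 366.7638 - 83 + 3.1284 + 0.0010 = 286.8932
Convert to base 2: log2(83!) = 286.8932 / ln 2 = 286.8932 / 0.69314718 = 413.8994
ceil(413.8994) = 414


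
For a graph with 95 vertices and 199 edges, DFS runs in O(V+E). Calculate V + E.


A full DFS traversal visits each vertex once and examines each edge once.
V = 95
E = 199
Sum = 95 + 199 = 294


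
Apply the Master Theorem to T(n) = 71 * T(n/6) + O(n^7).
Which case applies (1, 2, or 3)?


The Master Theorem: T(n) = a*T(n/b) + O(n^c)
  a = 71, b = 6, c = 7
log_b(a) = log_6(71) ~ 2.379
Compare b^c with a: 6^7 = 279936 > 71, so c > log_b(a).
Since c > log_b(a), Case 3 applies.
T(n) = O(n^7)
Master Theorem case = 3


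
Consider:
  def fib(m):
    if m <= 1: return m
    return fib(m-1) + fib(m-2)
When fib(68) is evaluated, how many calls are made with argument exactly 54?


Let N(m) = number of times fib(m) is called while evaluating fib(68).
N(68) = 1 (the initial call).
N(67) = 1 (only fib(68) calls it).
For 1 <= m <= 66: fib(m) is called by fib(m+1) and fib(m+2), so
  N(m) = N(m+1) + N(m+2).
fib(0) is called only by fib(2), so N(0) = N(2).
Walk down from m=68:
  N(68)=1, N(67)=1, N(66)=2, N(65)=3, N(64)=5, N(63)=8, N(62)=13, N(61)=21, N(60)=34, N(59)=55, N(58)=89, N(57)=144, N(56)=233, N(55)=377, N(54)=610
N(54) = 610


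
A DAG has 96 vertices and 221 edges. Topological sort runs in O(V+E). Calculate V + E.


V = 96 (vertex processing)
E = 221 (edge processing)
V + E = 96 + 221 = 317


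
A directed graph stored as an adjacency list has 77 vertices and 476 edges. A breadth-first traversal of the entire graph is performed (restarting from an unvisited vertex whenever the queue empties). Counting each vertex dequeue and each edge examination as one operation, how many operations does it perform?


A full BFS traversal dequeues each vertex once and examines each edge once.
Vertex visits: 77
Edge visits: 476
V + E = 77 + 476 = 553


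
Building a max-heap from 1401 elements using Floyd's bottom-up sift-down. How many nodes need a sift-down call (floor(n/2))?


In a heap of 1401 elements (0-indexed array):
  Last element index: 1400
  Parent of last element: floor((1400 - 1) / 2) = 699
  Internal nodes: indices 0 to 699
  Count = floor(1401/2) = 700


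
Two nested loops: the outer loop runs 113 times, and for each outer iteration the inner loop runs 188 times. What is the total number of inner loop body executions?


Outer loop: 113 iterations
Inner loop: 188 iterations per outer iteration
Total = 113 * 188 = 21244


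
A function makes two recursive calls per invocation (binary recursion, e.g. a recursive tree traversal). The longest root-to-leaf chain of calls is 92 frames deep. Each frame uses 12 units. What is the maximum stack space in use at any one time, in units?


Binary recursion: the two calls run one after the other, so only one root-to-leaf chain of frames is on the stack at a time.
Maximum depth (longest chain) = 92 frames
Each frame = 12 units
Max stack space = 92 * 12 = 1104


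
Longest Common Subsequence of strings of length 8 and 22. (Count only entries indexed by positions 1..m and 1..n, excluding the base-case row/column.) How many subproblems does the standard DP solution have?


DP table indexed by positions in both strings.
First string: 8 positions
Second string: 22 positions
Total = 8 * 22 = 176


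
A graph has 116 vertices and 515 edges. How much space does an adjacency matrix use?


Adjacency matrix: V x V grid of entries
Space = V^2 = 116^2 = 116 * 116 = 13456


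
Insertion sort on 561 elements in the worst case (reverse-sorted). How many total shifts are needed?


In the worst case (reverse-sorted), each element shifts past all previous:
  Element 1: 1 shifts
  Element 2: 2 shifts
  Element 3: 3 shifts
  Element 4: 4 shifts
  Element 5: 5 shifts
  ...
  Element 560: 560 shifts
Total = 1 + 2 + ... + 560
= 561*(561-1)/2 = 157080


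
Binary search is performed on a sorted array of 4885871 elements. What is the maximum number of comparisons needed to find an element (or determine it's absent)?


Binary search halves the search space each comparison:
  Step 1: search space = 4885871 -> 2442935
  Step 2: search space = 2442935 -> 1221467
  Step 3: search space = 1221467 -> 610733
  Step 4: search space = 610733 -> 305366
  Step 5: search space = 305366 -> 152683
  Step 6: search space = 152683 -> 76341
  Step 7: search space = 76341 -> 38170
  Step 8: search space = 38170 -> 19085
  Step 9: search space = 19085 -> 9542
  Step 10: search space = 9542 -> 4771
  Step 11: search space = 4771 -> 2385
  Step 12: search space = 2385 -> 1192
  Step 13: search space = 1192 -> 596
  Step 14: search space = 596 -> 298
  Step 15: search space = 298 -> 149
  Step 16: search space = 149 -> 74
  Step 17: search space = 74 -> 37
  Step 18: search space = 37 -> 18
  Step 19: search space = 18 -> 9
  Step 20: search space = 9 -> 4
  Step 21: search space = 4 -> 2
  Step 22: search space = 2 -> 1
  Step 23: search space = 1 (final check)
Maximum comparisons = floor(log2(4885871)) + 1 = 22 + 1 = 23


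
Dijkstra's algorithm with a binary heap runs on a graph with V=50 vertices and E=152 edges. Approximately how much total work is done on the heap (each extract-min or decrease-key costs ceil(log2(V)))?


Dijkstra with a binary heap: each vertex is extracted once, each edge may relax once.
Each heap operation costs O(log V).
V + E = 50 + 152 = 202
ceil(log2(50)) = 6 (since 2^5 = 32 < 50 <= 64 = 2^6)
Total heap work = (V+E) * ceil(log2(V)) = 202 * 6 = 1212


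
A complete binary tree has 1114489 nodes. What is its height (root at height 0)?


In a complete binary tree, level k holds nodes 2^k .. 2^(k+1)-1 (1-indexed).
Height = floor(log2(n)) = floor(log2(1114489)) = 20
Check: 2^20 = 1048576 <= 1114489 < 2097152 = 2^21


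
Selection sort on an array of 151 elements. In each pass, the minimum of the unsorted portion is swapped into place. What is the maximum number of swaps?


Selection sort performs one swap per pass:
  Pass 1: find min in positions 0 to 150, swap with position 0
  Pass 2: find min in positions 1 to 150, swap with position 1
  Pass 3: find min in positions 2 to 150, swap with position 2
  Pass 4: find min in positions 3 to 150, swap with position 3
  Pass 5: find min in positions 4 to 150, swap with position 4
  ... (145 more passes)
Total passes (and swaps) = n - 1 = 151 - 1 = 150


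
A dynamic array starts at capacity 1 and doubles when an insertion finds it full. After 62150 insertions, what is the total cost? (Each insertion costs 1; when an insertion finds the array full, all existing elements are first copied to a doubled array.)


Insertion cost: 62150 (one per element)
Resizes occur just before inserting elements 2, 3, 5, 9, ...
Elements copied at each resize: 1 + 2 + 4 + 8 + 16 + 32 + 64 + 128 + 256 + 512 + 1024 + 2048 + 4096 + 8192 + 16384 + 32768
Sum of copies = 65535 (geometric series: 2^k - 1)
Total = 62150 + 65535 = 127685


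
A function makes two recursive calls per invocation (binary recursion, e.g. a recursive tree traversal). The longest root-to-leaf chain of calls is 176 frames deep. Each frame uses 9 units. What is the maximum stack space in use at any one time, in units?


Binary recursion: the two calls run one after the other, so only one root-to-leaf chain of frames is on the stack at a time.
Maximum depth (longest chain) = 176 frames
Each frame = 9 units
Max stack space = 176 * 9 = 1584
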